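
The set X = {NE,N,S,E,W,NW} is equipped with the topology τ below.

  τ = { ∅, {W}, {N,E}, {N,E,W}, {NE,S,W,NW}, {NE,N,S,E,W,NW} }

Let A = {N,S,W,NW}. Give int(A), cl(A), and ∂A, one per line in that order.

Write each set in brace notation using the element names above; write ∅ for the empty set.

int(A) = {W}
cl(A)  = {NE,N,S,E,W,NW}
∂A     = {NE,N,S,E,NW}

interior: largest open inside A is {W} (from ∅, {W})
cl via duality: int({NE,E}) = ∅, so X∖∅ = {NE,N,S,E,W,NW}
cl∖int = {NE,N,S,E,NW}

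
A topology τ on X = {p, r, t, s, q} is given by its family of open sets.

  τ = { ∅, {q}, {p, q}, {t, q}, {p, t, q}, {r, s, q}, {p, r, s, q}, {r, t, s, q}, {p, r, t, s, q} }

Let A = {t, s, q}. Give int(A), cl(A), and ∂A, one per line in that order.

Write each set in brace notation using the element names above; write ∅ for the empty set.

int(A) = {t, q}
cl(A)  = {p, r, t, s, q}
∂A     = {p, r, s}

U open, U⊆A: ∅, {q}, {t, q}. int(A) = ⋃ = {t, q}
X∖A={p, r}, int(X∖A)=∅, hence cl(A)={p, r, t, s, q}
∂A: remove int from cl → {p, r, s}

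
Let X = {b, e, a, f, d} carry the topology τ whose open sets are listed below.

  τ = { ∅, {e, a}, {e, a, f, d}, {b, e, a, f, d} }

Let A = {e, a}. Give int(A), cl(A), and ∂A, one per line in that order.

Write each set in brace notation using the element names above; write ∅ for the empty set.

interior: largest open inside A is {e, a} (from ∅, {e, a})
cl via duality: int({b, f, d}) = ∅, so X∖∅ = {b, e, a, f, d}
cl∖int = {b, f, d}

int(A) = {e, a}
cl(A)  = {b, e, a, f, d}
∂A     = {b, f, d}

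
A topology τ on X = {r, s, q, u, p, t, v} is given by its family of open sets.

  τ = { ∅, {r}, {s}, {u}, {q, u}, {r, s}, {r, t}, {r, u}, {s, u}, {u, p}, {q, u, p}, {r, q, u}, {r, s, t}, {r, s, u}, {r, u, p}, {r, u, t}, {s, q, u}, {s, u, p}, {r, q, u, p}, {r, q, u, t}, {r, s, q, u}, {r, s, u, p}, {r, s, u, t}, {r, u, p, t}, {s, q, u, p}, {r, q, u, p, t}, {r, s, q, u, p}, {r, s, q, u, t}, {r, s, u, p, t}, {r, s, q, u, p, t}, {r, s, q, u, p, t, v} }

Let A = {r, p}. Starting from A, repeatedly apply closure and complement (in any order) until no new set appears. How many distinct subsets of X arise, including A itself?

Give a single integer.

complement {s, q, u, t, v}; its interior {s, q, u}; cl(A) = X∖{s, q, u} = {r, p, t, v}
With k = closure, c = complement:
  1. A     = {r, p}
  2. kA    = {r, p, t, v}
  3. cA    = {s, q, u, t, v}
  4. ckA   = {s, q, u}
  5. kcA   = {s, q, u, p, t, v}
  6. kckA  = {s, q, u, p, v}
  7. ckcA  = {r}
  8. ckckA = {r, t}
  9. kckcA = {r, t, v}
  10. ckckcA = {s, q, u, p}
k, c of each give nothing new

10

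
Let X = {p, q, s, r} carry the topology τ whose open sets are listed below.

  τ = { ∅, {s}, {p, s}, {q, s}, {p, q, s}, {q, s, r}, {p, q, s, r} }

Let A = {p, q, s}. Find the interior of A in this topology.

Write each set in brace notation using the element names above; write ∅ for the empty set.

{p, q, s}

interior: largest open inside A is {p, q, s} (from ∅, {s}, {q, s}, {p, s}, {p, q, s})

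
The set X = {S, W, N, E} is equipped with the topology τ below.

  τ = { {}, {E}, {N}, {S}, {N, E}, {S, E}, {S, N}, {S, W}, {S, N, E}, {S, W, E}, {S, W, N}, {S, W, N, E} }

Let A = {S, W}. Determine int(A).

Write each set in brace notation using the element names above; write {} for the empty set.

open subsets of A: {}, {S}, {S, W}; so int(A) = {S, W}

{S, W}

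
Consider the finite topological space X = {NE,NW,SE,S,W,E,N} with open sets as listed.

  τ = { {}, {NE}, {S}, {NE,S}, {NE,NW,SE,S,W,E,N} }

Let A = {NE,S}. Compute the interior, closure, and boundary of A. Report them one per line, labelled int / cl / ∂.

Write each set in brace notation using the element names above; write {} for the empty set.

opens ⊆ A: {}, {NE}, {S}, {NE,S}; union → int = {NE,S}
complement {NW,SE,W,E,N}; its interior {}; cl(A) = X∖{} = {NE,NW,SE,S,W,E,N}
boundary = {NE,NW,SE,S,W,E,N} ∖ {NE,S} = {NW,SE,W,E,N}

int(A) = {NE,S}
cl(A)  = {NE,NW,SE,S,W,E,N}
∂A     = {NW,SE,W,E,N}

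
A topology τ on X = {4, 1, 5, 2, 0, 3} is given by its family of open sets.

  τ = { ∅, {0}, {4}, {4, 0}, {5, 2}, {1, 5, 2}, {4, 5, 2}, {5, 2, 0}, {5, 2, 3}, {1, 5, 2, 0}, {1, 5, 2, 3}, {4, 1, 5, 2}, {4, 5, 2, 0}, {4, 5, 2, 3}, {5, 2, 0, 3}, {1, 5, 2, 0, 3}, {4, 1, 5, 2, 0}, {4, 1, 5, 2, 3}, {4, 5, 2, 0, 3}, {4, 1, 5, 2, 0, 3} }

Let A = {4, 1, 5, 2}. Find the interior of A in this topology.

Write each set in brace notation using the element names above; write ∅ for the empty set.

opens ⊆ A: ∅, {4}, {5, 2}, {4, 5, 2}, {1, 5, 2}, {4, 1, 5, 2}; union → int = {4, 1, 5, 2}

{4, 1, 5, 2}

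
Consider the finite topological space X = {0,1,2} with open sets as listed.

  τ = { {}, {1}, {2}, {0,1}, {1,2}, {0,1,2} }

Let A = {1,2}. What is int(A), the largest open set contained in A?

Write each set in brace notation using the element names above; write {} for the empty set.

U open, U⊆A: {}, {2}, {1}, {1,2}. int(A) = ⋃ = {1,2}

{1,2}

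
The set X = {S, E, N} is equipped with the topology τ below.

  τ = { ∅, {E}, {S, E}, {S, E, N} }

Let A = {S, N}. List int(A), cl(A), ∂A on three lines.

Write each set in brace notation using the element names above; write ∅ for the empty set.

interior: largest open inside A is ∅ (from ∅)
cl via duality: int({E}) = {E}, so X∖{E} = {S, N}
cl∖int = {S, N}

int(A) = ∅
cl(A)  = {S, N}
∂A     = {S, N}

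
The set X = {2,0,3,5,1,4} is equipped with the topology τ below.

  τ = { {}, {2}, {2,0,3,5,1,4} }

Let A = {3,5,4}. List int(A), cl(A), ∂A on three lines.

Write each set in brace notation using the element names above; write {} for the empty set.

U open, U⊆A: {}. int(A) = ⋃ = {}
X∖A={2,0,1}, int(X∖A)={2}, hence cl(A)={0,3,5,1,4}
∂A: remove int from cl → {0,3,5,1,4}

int(A) = {}
cl(A)  = {0,3,5,1,4}
∂A     = {0,3,5,1,4}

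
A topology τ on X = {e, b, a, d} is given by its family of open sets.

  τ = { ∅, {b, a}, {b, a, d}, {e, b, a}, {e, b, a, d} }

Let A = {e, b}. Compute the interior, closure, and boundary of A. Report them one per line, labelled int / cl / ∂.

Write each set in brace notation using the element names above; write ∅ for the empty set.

int(A) = ∅
cl(A)  = {e, b, a, d}
∂A     = {e, b, a, d}

open subsets of A: ∅; so int(A) = ∅
closure: X∖int(X∖A) = X∖∅ = {e, b, a, d}
∂A = {e, b, a, d} minus ∅ = {e, b, a, d}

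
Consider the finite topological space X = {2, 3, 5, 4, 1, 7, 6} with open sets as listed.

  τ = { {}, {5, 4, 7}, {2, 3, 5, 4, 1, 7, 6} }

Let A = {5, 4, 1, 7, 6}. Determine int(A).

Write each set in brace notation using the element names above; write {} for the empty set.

{5, 4, 7}

open subsets of A: {}, {5, 4, 7}; so int(A) = {5, 4, 7}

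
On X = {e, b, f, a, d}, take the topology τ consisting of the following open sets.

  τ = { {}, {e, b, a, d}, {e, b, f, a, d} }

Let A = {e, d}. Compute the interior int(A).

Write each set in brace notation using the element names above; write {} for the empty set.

U open, U⊆A: {}. int(A) = ⋃ = {}

{}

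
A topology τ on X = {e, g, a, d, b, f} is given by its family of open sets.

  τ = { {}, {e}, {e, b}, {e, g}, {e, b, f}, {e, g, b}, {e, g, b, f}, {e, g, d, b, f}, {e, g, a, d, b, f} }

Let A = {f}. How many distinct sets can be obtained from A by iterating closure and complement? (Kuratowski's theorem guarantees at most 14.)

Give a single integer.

6

complement {e, g, a, d, b}; its interior {e, g, b}; cl(A) = X∖{e, g, b} = {a, d, f}
With k = closure, c = complement:
  1. A     = {f}
  2. kA    = {a, d, f}
  3. cA    = {e, g, a, d, b}
  4. ckA   = {e, g, b}
  5. kcA   = {e, g, a, d, b, f}
  6. ckcA  = {}
k, c of each give nothing new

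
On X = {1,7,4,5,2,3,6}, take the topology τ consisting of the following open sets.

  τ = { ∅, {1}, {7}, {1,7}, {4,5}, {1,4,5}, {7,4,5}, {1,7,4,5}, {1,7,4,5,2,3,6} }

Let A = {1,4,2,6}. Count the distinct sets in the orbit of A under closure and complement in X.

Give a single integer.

cl via duality: int({7,5,3}) = {7}, so X∖{7} = {1,4,5,2,3,6}
Write k for closure, c for complement:
  1. A     = {1,4,2,6}
  2. kA    = {1,4,5,2,3,6}
  3. cA    = {7,5,3}
  4. ckA   = {7}
  5. kcA   = {7,4,5,2,3,6}
  6. kckA  = {7,2,3,6}
  7. ckcA  = {1}
  8. ckckA = {1,4,5}
  9. kckcA = {1,2,3,6}
  10. ckckcA = {7,4,5}
applying k or c yields no new set

10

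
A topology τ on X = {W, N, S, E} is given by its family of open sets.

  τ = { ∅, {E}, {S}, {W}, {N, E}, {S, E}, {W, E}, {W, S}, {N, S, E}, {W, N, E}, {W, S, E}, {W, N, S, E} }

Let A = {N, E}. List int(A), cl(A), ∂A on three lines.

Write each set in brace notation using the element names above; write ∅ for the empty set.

int(A) = {N, E}
cl(A)  = {N, E}
∂A     = ∅

open subsets of A: ∅, {E}, {N, E}; so int(A) = {N, E}
closure: X∖int(X∖A) = X∖{W, S} = {N, E}
∂A = {N, E} minus {N, E} = ∅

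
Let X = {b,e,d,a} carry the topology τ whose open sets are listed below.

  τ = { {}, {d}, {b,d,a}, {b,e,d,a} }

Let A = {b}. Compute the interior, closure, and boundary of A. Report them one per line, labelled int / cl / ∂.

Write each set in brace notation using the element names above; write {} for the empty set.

int(A) = {}
cl(A)  = {b,e,a}
∂A     = {b,e,a}

interior: largest open inside A is {} (from {})
cl via duality: int({e,d,a}) = {d}, so X∖{d} = {b,e,a}
cl∖int = {b,e,a}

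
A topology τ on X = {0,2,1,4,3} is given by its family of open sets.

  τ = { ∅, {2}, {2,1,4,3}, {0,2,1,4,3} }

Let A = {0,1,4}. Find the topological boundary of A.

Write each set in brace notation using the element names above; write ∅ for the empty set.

opens ⊆ A: ∅; union → int = ∅
complement {2,3}; its interior {2}; cl(A) = X∖{2} = {0,1,4,3}
boundary = {0,1,4,3} ∖ ∅ = {0,1,4,3}

{0,1,4,3}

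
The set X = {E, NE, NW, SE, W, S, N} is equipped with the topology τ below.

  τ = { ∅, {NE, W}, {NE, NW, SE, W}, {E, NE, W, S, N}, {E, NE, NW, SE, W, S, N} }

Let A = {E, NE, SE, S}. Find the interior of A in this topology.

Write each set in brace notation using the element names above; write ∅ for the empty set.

open subsets of A: ∅; so int(A) = ∅

∅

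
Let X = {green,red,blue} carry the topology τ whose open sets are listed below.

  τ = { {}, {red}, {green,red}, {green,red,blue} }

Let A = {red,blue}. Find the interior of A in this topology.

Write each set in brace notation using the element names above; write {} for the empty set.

opens ⊆ A: {}, {red}; union → int = {red}

{red}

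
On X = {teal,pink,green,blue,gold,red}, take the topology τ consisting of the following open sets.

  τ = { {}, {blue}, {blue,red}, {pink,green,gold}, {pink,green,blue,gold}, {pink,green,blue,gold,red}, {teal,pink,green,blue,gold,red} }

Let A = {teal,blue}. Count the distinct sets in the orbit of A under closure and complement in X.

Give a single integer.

complement {pink,green,gold,red}; its interior {pink,green,gold}; cl(A) = X∖{pink,green,gold} = {teal,blue,red}
With k = closure, c = complement:
  1. A     = {teal,blue}
  2. kA    = {teal,blue,red}
  3. cA    = {pink,green,gold,red}
  4. ckA   = {pink,green,gold}
  5. kcA   = {teal,pink,green,gold,red}
  6. kckA  = {teal,pink,green,gold}
  7. ckcA  = {blue}
  8. ckckA = {blue,red}
k, c of each give nothing new

8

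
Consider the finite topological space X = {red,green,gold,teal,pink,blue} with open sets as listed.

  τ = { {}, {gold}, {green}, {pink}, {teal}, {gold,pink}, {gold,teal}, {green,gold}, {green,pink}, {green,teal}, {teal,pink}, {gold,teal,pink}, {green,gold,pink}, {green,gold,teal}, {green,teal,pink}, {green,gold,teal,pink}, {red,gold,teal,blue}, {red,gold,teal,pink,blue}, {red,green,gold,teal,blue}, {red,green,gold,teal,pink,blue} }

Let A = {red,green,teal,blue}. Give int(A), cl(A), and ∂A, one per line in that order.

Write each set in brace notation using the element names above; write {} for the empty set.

U open, U⊆A: {}, {green}, {teal}, {green,teal}. int(A) = ⋃ = {green,teal}
X∖A={gold,pink}, int(X∖A)={gold,pink}, hence cl(A)={red,green,teal,blue}
∂A: remove int from cl → {red,blue}

int(A) = {green,teal}
cl(A)  = {red,green,teal,blue}
∂A     = {red,blue}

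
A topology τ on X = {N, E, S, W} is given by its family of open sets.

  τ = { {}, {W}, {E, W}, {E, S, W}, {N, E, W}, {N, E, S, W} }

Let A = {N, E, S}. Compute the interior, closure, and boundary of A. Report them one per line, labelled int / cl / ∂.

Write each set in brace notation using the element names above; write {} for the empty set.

int(A) = {}
cl(A)  = {N, E, S}
∂A     = {N, E, S}

opens ⊆ A: {}; union → int = {}
complement {W}; its interior {W}; cl(A) = X∖{W} = {N, E, S}
boundary = {N, E, S} ∖ {} = {N, E, S}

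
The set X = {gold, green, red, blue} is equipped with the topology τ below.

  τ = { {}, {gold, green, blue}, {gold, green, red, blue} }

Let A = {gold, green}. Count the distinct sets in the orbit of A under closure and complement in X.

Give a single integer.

4

complement {red, blue}; its interior {}; cl(A) = X∖{} = {gold, green, red, blue}
With k = closure, c = complement:
  1. A     = {gold, green}
  2. kA    = {gold, green, red, blue}
  3. cA    = {red, blue}
  4. ckA   = {}
k, c of each give nothing new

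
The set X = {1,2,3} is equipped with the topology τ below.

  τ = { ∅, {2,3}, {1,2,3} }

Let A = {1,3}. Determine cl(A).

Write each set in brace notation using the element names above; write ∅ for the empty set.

closure: X∖int(X∖A) = X∖∅ = {1,2,3}

{1,2,3}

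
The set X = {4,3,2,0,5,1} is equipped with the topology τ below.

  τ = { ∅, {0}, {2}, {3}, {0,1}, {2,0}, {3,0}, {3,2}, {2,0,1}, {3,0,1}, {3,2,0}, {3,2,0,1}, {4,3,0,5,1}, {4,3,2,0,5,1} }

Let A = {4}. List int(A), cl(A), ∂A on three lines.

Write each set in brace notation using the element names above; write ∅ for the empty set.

int(A) = ∅
cl(A)  = {4,5}
∂A     = {4,5}

opens ⊆ A: ∅; union → int = ∅
complement {3,2,0,5,1}; its interior {3,2,0,1}; cl(A) = X∖{3,2,0,1} = {4,5}
boundary = {4,5} ∖ ∅ = {4,5}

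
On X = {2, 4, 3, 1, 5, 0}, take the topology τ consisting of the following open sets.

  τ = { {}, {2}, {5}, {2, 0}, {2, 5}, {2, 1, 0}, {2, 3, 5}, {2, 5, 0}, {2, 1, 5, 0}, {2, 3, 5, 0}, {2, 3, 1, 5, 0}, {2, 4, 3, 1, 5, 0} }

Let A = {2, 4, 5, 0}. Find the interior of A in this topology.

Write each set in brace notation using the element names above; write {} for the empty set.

opens ⊆ A: {}, {2}, {5}, {2, 0}, {2, 5}, {2, 5, 0}; union → int = {2, 5, 0}

{2, 5, 0}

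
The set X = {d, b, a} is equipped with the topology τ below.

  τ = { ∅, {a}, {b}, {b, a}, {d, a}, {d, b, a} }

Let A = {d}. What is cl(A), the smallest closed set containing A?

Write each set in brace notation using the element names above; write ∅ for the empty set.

closure: X∖int(X∖A) = X∖{b, a} = {d}

{d}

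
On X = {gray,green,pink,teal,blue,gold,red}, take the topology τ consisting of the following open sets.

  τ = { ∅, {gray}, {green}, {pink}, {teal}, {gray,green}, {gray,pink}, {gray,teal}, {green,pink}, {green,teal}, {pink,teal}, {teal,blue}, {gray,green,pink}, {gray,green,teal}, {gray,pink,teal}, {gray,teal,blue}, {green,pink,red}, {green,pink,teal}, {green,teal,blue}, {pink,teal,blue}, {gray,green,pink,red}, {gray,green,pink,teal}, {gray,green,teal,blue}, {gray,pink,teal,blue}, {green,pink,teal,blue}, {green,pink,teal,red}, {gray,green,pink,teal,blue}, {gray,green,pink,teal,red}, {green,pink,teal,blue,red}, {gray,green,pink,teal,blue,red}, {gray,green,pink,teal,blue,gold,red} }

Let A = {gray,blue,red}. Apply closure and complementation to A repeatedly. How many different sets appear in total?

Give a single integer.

8

closure: X∖int(X∖A) = X∖{green,pink,teal} = {gray,blue,gold,red}
Let k=closure and c=complement:
  1. A     = {gray,blue,red}
  2. kA    = {gray,blue,gold,red}
  3. cA    = {green,pink,teal,gold}
  4. ckA   = {green,pink,teal}
  5. kcA   = {green,pink,teal,blue,gold,red}
  6. ckcA  = {gray}
  7. kckcA = {gray,gold}
  8. ckckcA = {green,pink,teal,blue,red}
— saturated at 8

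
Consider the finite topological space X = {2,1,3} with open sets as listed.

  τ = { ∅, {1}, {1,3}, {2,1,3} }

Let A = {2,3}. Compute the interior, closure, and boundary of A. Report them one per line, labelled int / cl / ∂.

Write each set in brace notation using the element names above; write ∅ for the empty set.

interior: largest open inside A is ∅ (from ∅)
cl via duality: int({1}) = {1}, so X∖{1} = {2,3}
cl∖int = {2,3}

int(A) = ∅
cl(A)  = {2,3}
∂A     = {2,3}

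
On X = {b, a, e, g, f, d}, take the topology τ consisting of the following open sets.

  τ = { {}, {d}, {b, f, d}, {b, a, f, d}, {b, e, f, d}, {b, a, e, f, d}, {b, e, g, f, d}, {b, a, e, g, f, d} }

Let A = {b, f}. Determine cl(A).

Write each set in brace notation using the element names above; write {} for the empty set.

{b, a, e, g, f}

X∖A={a, e, g, d}, int(X∖A)={d}, hence cl(A)={b, a, e, g, f}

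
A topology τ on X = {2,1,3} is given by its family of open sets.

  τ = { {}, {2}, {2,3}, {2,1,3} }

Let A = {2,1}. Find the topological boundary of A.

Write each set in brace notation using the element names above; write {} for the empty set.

interior: largest open inside A is {2} (from {}, {2})
cl via duality: int({3}) = {}, so X∖{} = {2,1,3}
cl∖int = {1,3}

{1,3}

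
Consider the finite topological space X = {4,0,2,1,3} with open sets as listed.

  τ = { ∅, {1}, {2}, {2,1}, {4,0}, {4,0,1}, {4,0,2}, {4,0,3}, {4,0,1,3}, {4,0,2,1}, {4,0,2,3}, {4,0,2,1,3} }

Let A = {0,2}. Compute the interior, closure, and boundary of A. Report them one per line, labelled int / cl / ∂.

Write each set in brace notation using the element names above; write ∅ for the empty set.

int(A) = {2}
cl(A)  = {4,0,2,3}
∂A     = {4,0,3}

open subsets of A: ∅, {2}; so int(A) = {2}
closure: X∖int(X∖A) = X∖{1} = {4,0,2,3}
∂A = {4,0,2,3} minus {2} = {4,0,3}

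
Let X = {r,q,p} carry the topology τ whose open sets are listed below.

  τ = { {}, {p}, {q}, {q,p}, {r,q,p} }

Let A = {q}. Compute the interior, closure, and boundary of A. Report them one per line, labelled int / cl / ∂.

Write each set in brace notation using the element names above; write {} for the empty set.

open subsets of A: {}, {q}; so int(A) = {q}
closure: X∖int(X∖A) = X∖{p} = {r,q}
∂A = {r,q} minus {q} = {r}

int(A) = {q}
cl(A)  = {r,q}
∂A     = {r}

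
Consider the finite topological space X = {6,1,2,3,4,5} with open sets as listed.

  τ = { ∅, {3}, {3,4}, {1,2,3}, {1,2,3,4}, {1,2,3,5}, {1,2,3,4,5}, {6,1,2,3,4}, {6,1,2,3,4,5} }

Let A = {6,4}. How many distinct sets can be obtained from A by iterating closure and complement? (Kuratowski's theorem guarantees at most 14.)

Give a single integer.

4

X∖A={1,2,3,5}, int(X∖A)={1,2,3,5}, hence cl(A)={6,4}
Orbit (k=closure, c=complement):
  1. A     = {6,4}
  2. cA    = {1,2,3,5}
  3. kcA   = {6,1,2,3,4,5}
  4. ckcA  = ∅
(closed under both — stop)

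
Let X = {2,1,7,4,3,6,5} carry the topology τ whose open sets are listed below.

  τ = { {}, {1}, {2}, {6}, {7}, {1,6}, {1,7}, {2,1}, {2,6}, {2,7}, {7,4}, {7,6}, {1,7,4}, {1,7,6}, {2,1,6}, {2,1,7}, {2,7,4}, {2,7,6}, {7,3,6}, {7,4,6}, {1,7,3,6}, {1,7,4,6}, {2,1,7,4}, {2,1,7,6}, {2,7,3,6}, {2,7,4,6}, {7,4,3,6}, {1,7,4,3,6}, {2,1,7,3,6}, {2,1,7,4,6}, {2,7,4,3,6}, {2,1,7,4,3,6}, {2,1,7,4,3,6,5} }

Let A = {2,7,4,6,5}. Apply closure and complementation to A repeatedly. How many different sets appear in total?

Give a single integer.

8

X∖A={1,3}, int(X∖A)={1}, hence cl(A)={2,7,4,3,6,5}
Orbit (k=closure, c=complement):
  1. A     = {2,7,4,6,5}
  2. kA    = {2,7,4,3,6,5}
  3. cA    = {1,3}
  4. ckA   = {1}
  5. kcA   = {1,3,5}
  6. kckA  = {1,5}
  7. ckcA  = {2,7,4,6}
  8. ckckA = {2,7,4,3,6}
(closed under both — stop)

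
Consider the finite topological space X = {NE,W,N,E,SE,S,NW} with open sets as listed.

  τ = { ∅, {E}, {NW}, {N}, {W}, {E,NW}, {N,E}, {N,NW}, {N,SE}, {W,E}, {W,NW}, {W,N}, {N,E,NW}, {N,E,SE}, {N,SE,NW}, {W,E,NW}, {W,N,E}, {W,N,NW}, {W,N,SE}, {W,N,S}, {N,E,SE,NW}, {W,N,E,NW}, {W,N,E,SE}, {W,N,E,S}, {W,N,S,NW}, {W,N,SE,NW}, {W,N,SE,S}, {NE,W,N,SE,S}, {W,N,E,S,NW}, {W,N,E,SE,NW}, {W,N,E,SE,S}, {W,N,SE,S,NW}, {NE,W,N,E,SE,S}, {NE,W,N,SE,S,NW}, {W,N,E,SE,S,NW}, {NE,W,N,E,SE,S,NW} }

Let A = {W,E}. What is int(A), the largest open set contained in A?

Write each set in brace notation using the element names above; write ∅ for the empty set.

{W,E}

interior: largest open inside A is {W,E} (from ∅, {E}, {W}, {W,E})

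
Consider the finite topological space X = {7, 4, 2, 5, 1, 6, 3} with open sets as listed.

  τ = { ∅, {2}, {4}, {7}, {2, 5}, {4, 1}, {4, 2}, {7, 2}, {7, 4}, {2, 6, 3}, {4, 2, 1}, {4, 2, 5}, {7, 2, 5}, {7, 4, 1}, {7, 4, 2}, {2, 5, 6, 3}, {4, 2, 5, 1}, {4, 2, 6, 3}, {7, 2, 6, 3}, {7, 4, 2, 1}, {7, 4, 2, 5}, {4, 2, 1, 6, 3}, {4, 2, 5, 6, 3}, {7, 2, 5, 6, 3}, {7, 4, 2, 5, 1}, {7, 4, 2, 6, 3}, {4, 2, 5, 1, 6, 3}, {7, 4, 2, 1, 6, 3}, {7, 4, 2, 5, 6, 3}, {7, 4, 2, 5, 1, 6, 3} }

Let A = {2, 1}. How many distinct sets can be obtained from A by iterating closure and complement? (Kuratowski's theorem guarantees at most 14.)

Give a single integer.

8

cl via duality: int({7, 4, 5, 6, 3}) = {7, 4}, so X∖{7, 4} = {2, 5, 1, 6, 3}
Write k for closure, c for complement:
  1. A     = {2, 1}
  2. kA    = {2, 5, 1, 6, 3}
  3. cA    = {7, 4, 5, 6, 3}
  4. ckA   = {7, 4}
  5. kcA   = {7, 4, 5, 1, 6, 3}
  6. kckA  = {7, 4, 1}
  7. ckcA  = {2}
  8. ckckA = {2, 5, 6, 3}
applying k or c yields no new set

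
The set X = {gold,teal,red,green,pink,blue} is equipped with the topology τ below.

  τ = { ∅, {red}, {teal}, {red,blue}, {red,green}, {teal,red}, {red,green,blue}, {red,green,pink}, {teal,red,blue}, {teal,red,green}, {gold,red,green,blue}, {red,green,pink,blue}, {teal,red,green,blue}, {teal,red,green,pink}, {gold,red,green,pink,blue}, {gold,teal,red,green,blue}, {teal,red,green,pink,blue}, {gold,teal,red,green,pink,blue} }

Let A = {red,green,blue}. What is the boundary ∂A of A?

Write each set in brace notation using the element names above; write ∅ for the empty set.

{gold,pink}

interior: largest open inside A is {red,green,blue} (from ∅, {red}, {red,green}, {red,blue}, {red,green,blue})
cl via duality: int({gold,teal,pink}) = {teal}, so X∖{teal} = {gold,red,green,pink,blue}
cl∖int = {gold,pink}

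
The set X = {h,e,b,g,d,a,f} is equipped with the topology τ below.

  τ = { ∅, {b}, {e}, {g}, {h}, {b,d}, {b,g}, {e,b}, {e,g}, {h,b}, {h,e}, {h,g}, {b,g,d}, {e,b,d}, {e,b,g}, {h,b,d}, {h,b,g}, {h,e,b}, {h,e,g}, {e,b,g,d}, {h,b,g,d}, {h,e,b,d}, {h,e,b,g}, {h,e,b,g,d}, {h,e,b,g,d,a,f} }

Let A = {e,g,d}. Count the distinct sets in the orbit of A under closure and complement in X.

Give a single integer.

cl via duality: int({h,b,a,f}) = {h,b}, so X∖{h,b} = {e,g,d,a,f}
Write k for closure, c for complement:
  1. A     = {e,g,d}
  2. kA    = {e,g,d,a,f}
  3. cA    = {h,b,a,f}
  4. ckA   = {h,b}
  5. kcA   = {h,b,d,a,f}
  6. ckcA  = {e,g}
  7. kckcA = {e,g,a,f}
  8. ckckcA = {h,b,d}
applying k or c yields no new set

8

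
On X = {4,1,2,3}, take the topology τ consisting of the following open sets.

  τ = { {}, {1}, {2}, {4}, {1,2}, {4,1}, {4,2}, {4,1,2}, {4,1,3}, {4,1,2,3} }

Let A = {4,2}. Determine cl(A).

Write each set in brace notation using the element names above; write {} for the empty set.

{4,2,3}

closure: X∖int(X∖A) = X∖{1} = {4,2,3}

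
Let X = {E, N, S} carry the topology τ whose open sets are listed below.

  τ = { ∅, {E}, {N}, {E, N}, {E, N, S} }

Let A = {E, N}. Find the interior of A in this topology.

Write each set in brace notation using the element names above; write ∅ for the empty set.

opens ⊆ A: ∅, {E}, {N}, {E, N}; union → int = {E, N}

{E, N}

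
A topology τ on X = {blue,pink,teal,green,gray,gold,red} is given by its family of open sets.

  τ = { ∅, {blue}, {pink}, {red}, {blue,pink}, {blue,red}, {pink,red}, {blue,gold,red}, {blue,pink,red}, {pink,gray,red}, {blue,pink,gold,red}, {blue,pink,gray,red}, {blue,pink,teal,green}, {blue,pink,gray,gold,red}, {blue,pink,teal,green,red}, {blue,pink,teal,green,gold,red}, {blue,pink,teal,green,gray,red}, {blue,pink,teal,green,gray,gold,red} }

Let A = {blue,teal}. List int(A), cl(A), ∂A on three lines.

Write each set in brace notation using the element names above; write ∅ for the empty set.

open subsets of A: ∅, {blue}; so int(A) = {blue}
closure: X∖int(X∖A) = X∖{pink,gray,red} = {blue,teal,green,gold}
∂A = {blue,teal,green,gold} minus {blue} = {teal,green,gold}

int(A) = {blue}
cl(A)  = {blue,teal,green,gold}
∂A     = {teal,green,gold}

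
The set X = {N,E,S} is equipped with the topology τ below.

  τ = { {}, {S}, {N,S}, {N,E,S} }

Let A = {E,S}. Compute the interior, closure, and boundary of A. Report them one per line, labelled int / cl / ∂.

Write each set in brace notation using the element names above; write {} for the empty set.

int(A) = {S}
cl(A)  = {N,E,S}
∂A     = {N,E}

open subsets of A: {}, {S}; so int(A) = {S}
closure: X∖int(X∖A) = X∖{} = {N,E,S}
∂A = {N,E,S} minus {S} = {N,E}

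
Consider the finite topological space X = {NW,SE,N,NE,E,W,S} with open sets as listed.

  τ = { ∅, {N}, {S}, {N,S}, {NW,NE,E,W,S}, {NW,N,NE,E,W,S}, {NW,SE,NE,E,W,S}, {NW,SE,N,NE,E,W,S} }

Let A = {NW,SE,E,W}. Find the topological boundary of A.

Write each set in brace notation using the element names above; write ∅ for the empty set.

open subsets of A: ∅; so int(A) = ∅
closure: X∖int(X∖A) = X∖{N,S} = {NW,SE,NE,E,W}
∂A = {NW,SE,NE,E,W} minus ∅ = {NW,SE,NE,E,W}

{NW,SE,NE,E,W}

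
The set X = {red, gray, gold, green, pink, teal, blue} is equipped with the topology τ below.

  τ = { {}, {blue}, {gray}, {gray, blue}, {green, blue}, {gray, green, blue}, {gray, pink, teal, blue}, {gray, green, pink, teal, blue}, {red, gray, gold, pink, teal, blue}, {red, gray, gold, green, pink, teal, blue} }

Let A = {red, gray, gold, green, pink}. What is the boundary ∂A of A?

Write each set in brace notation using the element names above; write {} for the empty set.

{red, gold, green, pink, teal}

open subsets of A: {}, {gray}; so int(A) = {gray}
closure: X∖int(X∖A) = X∖{blue} = {red, gray, gold, green, pink, teal}
∂A = {red, gray, gold, green, pink, teal} minus {gray} = {red, gold, green, pink, teal}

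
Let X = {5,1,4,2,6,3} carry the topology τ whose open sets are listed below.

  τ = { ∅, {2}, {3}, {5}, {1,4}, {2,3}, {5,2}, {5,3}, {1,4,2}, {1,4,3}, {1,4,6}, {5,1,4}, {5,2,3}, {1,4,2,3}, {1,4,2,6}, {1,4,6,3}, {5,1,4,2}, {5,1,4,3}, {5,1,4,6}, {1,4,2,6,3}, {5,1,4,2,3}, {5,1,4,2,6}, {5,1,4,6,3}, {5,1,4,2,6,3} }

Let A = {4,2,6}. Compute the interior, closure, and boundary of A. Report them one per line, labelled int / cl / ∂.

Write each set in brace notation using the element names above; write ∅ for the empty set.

open subsets of A: ∅, {2}; so int(A) = {2}
closure: X∖int(X∖A) = X∖{5,3} = {1,4,2,6}
∂A = {1,4,2,6} minus {2} = {1,4,6}

int(A) = {2}
cl(A)  = {1,4,2,6}
∂A     = {1,4,6}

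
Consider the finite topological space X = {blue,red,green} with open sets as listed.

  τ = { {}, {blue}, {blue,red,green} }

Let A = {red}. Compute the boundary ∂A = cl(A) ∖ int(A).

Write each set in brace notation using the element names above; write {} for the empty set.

opens ⊆ A: {}; union → int = {}
complement {blue,green}; its interior {blue}; cl(A) = X∖{blue} = {red,green}
boundary = {red,green} ∖ {} = {red,green}

{red,green}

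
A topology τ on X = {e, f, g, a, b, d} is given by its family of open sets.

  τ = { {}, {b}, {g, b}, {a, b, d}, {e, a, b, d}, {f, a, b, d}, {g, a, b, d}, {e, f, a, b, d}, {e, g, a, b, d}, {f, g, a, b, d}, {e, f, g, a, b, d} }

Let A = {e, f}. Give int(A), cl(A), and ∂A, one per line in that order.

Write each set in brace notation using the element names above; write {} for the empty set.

U open, U⊆A: {}. int(A) = ⋃ = {}
X∖A={g, a, b, d}, int(X∖A)={g, a, b, d}, hence cl(A)={e, f}
∂A: remove int from cl → {e, f}

int(A) = {}
cl(A)  = {e, f}
∂A     = {e, f}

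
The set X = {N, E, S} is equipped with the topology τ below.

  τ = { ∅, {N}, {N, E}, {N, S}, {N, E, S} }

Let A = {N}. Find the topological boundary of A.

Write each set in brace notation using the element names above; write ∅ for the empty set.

U open, U⊆A: ∅, {N}. int(A) = ⋃ = {N}
X∖A={E, S}, int(X∖A)=∅, hence cl(A)={N, E, S}
∂A: remove int from cl → {E, S}

{E, S}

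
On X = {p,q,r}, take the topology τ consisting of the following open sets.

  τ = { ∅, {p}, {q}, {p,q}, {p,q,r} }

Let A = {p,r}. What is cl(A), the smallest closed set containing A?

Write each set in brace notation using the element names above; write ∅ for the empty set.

complement {q}; its interior {q}; cl(A) = X∖{q} = {p,r}

{p,r}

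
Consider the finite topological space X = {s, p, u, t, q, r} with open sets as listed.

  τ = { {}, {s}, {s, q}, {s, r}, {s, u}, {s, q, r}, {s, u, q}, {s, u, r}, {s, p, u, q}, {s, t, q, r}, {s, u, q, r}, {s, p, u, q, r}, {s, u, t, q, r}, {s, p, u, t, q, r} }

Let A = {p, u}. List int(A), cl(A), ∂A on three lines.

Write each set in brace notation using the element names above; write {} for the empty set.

int(A) = {}
cl(A)  = {p, u}
∂A     = {p, u}

open subsets of A: {}; so int(A) = {}
closure: X∖int(X∖A) = X∖{s, t, q, r} = {p, u}
∂A = {p, u} minus {} = {p, u}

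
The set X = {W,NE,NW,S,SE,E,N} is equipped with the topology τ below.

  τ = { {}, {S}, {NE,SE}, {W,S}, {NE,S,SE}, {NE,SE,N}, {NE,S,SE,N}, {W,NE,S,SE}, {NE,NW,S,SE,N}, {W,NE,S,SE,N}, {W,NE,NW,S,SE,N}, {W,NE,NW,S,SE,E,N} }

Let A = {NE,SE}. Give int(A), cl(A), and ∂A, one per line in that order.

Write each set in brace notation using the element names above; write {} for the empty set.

open subsets of A: {}, {NE,SE}; so int(A) = {NE,SE}
closure: X∖int(X∖A) = X∖{W,S} = {NE,NW,SE,E,N}
∂A = {NE,NW,SE,E,N} minus {NE,SE} = {NW,E,N}

int(A) = {NE,SE}
cl(A)  = {NE,NW,SE,E,N}
∂A     = {NW,E,N}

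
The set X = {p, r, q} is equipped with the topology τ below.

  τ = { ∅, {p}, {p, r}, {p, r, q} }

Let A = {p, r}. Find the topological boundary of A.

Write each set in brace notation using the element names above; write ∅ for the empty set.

{q}

opens ⊆ A: ∅, {p}, {p, r}; union → int = {p, r}
complement {q}; its interior ∅; cl(A) = X∖∅ = {p, r, q}
boundary = {p, r, q} ∖ {p, r} = {q}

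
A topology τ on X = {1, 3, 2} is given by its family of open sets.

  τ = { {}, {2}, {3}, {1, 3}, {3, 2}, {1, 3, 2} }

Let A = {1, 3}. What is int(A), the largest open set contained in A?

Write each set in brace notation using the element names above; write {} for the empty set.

open subsets of A: {}, {3}, {1, 3}; so int(A) = {1, 3}

{1, 3}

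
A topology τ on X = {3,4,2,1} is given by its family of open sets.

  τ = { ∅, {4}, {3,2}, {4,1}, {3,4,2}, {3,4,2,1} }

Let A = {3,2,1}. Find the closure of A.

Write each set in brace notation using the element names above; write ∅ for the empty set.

closure: X∖int(X∖A) = X∖{4} = {3,2,1}

{3,2,1}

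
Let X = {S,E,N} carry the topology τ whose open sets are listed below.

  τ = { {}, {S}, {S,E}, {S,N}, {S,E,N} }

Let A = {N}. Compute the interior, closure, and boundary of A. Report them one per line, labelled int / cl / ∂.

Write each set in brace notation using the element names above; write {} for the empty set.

int(A) = {}
cl(A)  = {N}
∂A     = {N}

open subsets of A: {}; so int(A) = {}
closure: X∖int(X∖A) = X∖{S,E} = {N}
∂A = {N} minus {} = {N}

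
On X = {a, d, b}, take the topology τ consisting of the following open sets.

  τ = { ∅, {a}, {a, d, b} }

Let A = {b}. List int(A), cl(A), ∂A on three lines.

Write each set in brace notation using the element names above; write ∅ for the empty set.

open subsets of A: ∅; so int(A) = ∅
closure: X∖int(X∖A) = X∖{a} = {d, b}
∂A = {d, b} minus ∅ = {d, b}

int(A) = ∅
cl(A)  = {d, b}
∂A     = {d, b}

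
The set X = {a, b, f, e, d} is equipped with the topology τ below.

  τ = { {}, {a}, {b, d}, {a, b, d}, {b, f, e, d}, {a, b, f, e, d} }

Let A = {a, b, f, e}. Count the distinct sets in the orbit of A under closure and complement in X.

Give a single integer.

cl via duality: int({d}) = {}, so X∖{} = {a, b, f, e, d}
Write k for closure, c for complement:
  1. A     = {a, b, f, e}
  2. kA    = {a, b, f, e, d}
  3. cA    = {d}
  4. ckA   = {}
  5. kcA   = {b, f, e, d}
  6. ckcA  = {a}
applying k or c yields no new set

6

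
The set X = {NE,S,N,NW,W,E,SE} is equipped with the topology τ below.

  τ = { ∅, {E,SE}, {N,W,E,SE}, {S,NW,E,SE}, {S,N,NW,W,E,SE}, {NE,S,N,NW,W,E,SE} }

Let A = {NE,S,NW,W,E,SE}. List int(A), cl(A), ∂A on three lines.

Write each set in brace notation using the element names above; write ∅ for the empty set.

open subsets of A: ∅, {E,SE}, {S,NW,E,SE}; so int(A) = {S,NW,E,SE}
closure: X∖int(X∖A) = X∖∅ = {NE,S,N,NW,W,E,SE}
∂A = {NE,S,N,NW,W,E,SE} minus {S,NW,E,SE} = {NE,N,W}

int(A) = {S,NW,E,SE}
cl(A)  = {NE,S,N,NW,W,E,SE}
∂A     = {NE,N,W}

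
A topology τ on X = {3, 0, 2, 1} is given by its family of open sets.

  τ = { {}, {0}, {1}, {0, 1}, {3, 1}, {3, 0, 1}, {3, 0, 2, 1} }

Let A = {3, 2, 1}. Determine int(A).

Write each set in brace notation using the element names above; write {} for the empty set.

{3, 1}

interior: largest open inside A is {3, 1} (from {}, {1}, {3, 1})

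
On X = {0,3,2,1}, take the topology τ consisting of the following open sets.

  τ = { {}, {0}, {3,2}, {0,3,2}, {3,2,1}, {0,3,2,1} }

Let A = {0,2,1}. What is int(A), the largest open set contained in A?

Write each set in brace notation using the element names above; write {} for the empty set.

{0}

open subsets of A: {}, {0}; so int(A) = {0}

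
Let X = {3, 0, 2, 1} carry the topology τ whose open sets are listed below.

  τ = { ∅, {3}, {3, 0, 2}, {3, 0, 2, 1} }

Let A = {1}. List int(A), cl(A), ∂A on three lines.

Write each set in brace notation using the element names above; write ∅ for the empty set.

int(A) = ∅
cl(A)  = {1}
∂A     = {1}

interior: largest open inside A is ∅ (from ∅)
cl via duality: int({3, 0, 2}) = {3, 0, 2}, so X∖{3, 0, 2} = {1}
cl∖int = {1}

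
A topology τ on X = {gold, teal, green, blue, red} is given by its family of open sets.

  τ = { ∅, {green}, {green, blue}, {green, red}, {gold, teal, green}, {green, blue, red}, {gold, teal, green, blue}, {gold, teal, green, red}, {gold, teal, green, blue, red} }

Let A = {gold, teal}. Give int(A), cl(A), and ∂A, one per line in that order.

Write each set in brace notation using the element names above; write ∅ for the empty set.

int(A) = ∅
cl(A)  = {gold, teal}
∂A     = {gold, teal}

opens ⊆ A: ∅; union → int = ∅
complement {green, blue, red}; its interior {green, blue, red}; cl(A) = X∖{green, blue, red} = {gold, teal}
boundary = {gold, teal} ∖ ∅ = {gold, teal}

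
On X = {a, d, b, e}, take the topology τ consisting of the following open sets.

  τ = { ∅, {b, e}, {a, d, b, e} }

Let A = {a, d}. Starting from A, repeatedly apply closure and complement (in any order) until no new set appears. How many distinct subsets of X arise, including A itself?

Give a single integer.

4

closure: X∖int(X∖A) = X∖{b, e} = {a, d}
Let k=closure and c=complement:
  1. A     = {a, d}
  2. cA    = {b, e}
  3. kcA   = {a, d, b, e}
  4. ckcA  = ∅
— saturated at 4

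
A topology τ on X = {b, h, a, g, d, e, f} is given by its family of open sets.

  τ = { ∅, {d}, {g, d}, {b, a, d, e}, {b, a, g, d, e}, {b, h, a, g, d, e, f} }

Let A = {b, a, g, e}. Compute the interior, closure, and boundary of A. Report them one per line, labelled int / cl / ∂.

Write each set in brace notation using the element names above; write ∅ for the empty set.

int(A) = ∅
cl(A)  = {b, h, a, g, e, f}
∂A     = {b, h, a, g, e, f}

opens ⊆ A: ∅; union → int = ∅
complement {h, d, f}; its interior {d}; cl(A) = X∖{d} = {b, h, a, g, e, f}
boundary = {b, h, a, g, e, f} ∖ ∅ = {b, h, a, g, e, f}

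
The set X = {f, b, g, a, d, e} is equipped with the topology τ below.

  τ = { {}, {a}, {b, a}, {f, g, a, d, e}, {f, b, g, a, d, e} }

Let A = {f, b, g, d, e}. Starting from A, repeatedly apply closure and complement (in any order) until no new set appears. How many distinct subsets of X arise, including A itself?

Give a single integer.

X∖A={a}, int(X∖A)={a}, hence cl(A)={f, b, g, d, e}
Orbit (k=closure, c=complement):
  1. A     = {f, b, g, d, e}
  2. cA    = {a}
  3. kcA   = {f, b, g, a, d, e}
  4. ckcA  = {}
(closed under both — stop)

4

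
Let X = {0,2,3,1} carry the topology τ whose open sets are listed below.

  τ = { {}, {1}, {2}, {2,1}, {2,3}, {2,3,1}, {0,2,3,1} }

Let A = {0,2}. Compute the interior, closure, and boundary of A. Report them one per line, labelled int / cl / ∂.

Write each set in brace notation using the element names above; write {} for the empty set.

U open, U⊆A: {}, {2}. int(A) = ⋃ = {2}
X∖A={3,1}, int(X∖A)={1}, hence cl(A)={0,2,3}
∂A: remove int from cl → {0,3}

int(A) = {2}
cl(A)  = {0,2,3}
∂A     = {0,3}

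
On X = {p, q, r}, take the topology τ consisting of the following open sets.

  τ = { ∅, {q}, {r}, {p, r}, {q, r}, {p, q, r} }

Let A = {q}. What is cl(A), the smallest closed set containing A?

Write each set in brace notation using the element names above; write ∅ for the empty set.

{q}

cl via duality: int({p, r}) = {p, r}, so X∖{p, r} = {q}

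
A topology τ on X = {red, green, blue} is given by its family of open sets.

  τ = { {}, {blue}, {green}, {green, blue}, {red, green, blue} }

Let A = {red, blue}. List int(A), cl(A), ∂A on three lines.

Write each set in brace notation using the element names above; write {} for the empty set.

int(A) = {blue}
cl(A)  = {red, blue}
∂A     = {red}

interior: largest open inside A is {blue} (from {}, {blue})
cl via duality: int({green}) = {green}, so X∖{green} = {red, blue}
cl∖int = {red}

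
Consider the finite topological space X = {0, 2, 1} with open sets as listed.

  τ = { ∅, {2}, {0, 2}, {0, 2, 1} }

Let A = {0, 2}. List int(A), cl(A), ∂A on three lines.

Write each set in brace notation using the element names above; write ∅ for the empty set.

interior: largest open inside A is {0, 2} (from ∅, {2}, {0, 2})
cl via duality: int({1}) = ∅, so X∖∅ = {0, 2, 1}
cl∖int = {1}

int(A) = {0, 2}
cl(A)  = {0, 2, 1}
∂A     = {1}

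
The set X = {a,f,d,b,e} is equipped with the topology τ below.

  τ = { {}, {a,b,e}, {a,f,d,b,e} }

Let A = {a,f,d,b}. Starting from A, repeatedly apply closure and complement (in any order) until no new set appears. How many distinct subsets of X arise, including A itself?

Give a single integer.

4

cl via duality: int({e}) = {}, so X∖{} = {a,f,d,b,e}
Write k for closure, c for complement:
  1. A     = {a,f,d,b}
  2. kA    = {a,f,d,b,e}
  3. cA    = {e}
  4. ckA   = {}
applying k or c yields no new set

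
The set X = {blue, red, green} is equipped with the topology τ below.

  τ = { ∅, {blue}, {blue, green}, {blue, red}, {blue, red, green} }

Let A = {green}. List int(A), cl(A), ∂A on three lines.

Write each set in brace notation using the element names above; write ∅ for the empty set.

int(A) = ∅
cl(A)  = {green}
∂A     = {green}

U open, U⊆A: ∅. int(A) = ⋃ = ∅
X∖A={blue, red}, int(X∖A)={blue, red}, hence cl(A)={green}
∂A: remove int from cl → {green}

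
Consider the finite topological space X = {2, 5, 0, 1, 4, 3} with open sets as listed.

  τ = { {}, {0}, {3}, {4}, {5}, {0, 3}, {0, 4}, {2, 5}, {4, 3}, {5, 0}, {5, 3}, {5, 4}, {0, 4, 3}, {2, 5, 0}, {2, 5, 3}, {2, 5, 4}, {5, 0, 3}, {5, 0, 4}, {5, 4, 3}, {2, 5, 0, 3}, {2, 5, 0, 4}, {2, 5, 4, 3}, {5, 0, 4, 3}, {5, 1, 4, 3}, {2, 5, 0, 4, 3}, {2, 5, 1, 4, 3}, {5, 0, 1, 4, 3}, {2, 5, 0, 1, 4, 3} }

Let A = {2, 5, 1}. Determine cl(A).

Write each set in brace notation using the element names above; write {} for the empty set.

complement {0, 4, 3}; its interior {0, 4, 3}; cl(A) = X∖{0, 4, 3} = {2, 5, 1}

{2, 5, 1}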